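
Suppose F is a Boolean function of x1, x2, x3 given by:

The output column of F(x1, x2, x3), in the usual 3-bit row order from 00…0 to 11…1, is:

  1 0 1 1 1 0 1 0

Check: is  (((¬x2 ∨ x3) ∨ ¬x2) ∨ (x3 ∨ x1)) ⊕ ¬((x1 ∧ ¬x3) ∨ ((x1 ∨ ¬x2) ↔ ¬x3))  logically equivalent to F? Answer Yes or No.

Test each input against both F and the formula:
  x1=0, x2=0, x3=0: formula gives 1, F = 1 ✓
  x1=0, x2=0, x3=1: formula gives 0, F = 0 ✓
  x1=0, x2=1, x3=0: formula gives 1, F = 1 ✓
  x1=0, x2=1, x3=1: formula gives 1, F = 1 ✓
  x1=1, x2=0, x3=0: formula gives 1, F = 1 ✓
  …and likewise for the remaining 3 rows.
No disagreement on any input; they are logically equivalent.

Yes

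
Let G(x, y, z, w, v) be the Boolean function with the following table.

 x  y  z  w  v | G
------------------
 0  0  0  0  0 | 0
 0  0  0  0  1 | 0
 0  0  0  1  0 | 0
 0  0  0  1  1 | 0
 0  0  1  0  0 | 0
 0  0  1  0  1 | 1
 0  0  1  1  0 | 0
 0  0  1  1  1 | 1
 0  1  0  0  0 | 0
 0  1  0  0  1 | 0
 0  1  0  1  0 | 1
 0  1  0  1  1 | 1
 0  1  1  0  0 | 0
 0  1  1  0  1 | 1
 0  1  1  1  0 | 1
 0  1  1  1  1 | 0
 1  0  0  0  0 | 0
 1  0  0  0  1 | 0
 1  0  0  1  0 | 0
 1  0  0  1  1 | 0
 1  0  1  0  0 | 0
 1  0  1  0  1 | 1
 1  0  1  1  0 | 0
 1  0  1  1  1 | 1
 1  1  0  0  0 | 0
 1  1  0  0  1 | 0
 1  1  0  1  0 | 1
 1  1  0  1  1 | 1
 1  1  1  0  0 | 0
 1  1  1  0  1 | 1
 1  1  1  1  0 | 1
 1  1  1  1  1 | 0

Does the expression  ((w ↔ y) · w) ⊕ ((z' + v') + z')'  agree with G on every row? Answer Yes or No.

Check the formula against G row by row:
  x=0, y=0, z=0, w=0, v=0: formula gives 0, G = 0 ✓
  x=0, y=0, z=0, w=0, v=1: formula gives 0, G = 0 ✓
  x=0, y=0, z=0, w=1, v=0: formula gives 0, G = 0 ✓
  x=0, y=0, z=0, w=1, v=1: formula gives 0, G = 0 ✓
  … (the remaining 28 rows also agree.)
Every row agrees, so the formula is equivalent.

Yes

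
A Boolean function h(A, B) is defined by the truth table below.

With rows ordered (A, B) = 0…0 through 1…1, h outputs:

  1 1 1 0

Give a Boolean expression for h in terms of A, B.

The output is 0 only when every input is 1 — NAND of all inputs.

h(A, B) = (A · B)'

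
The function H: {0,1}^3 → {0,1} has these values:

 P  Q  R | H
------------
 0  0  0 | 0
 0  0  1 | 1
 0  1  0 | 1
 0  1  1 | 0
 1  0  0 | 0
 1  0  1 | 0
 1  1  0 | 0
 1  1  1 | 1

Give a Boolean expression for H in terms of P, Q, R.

H=1 on 3 inputs: (0,0,1), (0,1,0), (1,1,1). Reading each as a conjunction of literals (¬P·¬Q·R, ¬P·Q·¬R, P·Q·R) and taking the OR gives the canonical DNF.

H(P, Q, R) = (((P' · Q') · R) + ((P' · Q) · R')) + ((P · Q) · R)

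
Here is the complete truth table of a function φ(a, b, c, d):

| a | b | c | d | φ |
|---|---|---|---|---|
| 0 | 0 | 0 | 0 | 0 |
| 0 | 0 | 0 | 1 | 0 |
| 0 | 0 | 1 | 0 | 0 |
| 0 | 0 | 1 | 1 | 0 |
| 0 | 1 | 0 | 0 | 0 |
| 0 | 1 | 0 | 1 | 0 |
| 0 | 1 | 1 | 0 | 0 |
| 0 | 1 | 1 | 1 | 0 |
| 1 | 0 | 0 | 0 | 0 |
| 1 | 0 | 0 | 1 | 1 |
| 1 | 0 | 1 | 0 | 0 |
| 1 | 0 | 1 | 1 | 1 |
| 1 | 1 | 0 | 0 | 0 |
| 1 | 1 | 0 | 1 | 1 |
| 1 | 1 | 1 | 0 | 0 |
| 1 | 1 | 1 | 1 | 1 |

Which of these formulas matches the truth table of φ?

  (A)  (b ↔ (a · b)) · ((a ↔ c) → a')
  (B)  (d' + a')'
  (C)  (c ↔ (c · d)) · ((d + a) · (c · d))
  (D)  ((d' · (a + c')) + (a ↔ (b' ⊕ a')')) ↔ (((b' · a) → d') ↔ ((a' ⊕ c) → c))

B

(A) fails at (0,0,0,0): the formula yields 1, φ is 0.
(C) fails at (0,0,1,1): the formula yields 1, φ is 0.
(D) fails at (0,0,0,1): the formula yields 1, φ is 0.
That leaves (B). Evaluating it on every row reproduces the table of φ exactly.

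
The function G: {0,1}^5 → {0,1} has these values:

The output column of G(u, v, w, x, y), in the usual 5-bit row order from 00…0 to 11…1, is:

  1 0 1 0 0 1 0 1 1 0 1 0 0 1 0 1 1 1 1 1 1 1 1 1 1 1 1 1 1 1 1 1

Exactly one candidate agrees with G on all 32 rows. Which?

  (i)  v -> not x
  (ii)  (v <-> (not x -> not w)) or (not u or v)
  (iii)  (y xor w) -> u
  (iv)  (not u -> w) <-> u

(i) fails at (0,0,0,0,1): the formula yields 1, G is 0.
(ii) fails at (0,0,0,0,1): the formula yields 1, G is 0.
(iv) fails at (0,0,0,0,1): the formula yields 1, G is 0.
Only (iii) survives; checking it on all 32 rows confirms it matches G.

iii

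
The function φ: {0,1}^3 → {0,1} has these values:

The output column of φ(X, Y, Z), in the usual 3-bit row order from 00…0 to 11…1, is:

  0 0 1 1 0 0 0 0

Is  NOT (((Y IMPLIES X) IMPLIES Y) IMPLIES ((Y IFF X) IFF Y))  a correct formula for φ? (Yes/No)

Yes

Test each input against both φ and the formula:
  X=0, Y=0, Z=0: formula gives 0, φ = 0 ✓
  X=0, Y=0, Z=1: formula gives 0, φ = 0 ✓
  X=0, Y=1, Z=0: formula gives 1, φ = 1 ✓
  X=0, Y=1, Z=1: formula gives 1, φ = 1 ✓
  X=1, Y=0, Z=0: formula gives 0, φ = 0 ✓
  …and likewise for the remaining 3 rows.
All 8 rows match — the expression computes φ exactly.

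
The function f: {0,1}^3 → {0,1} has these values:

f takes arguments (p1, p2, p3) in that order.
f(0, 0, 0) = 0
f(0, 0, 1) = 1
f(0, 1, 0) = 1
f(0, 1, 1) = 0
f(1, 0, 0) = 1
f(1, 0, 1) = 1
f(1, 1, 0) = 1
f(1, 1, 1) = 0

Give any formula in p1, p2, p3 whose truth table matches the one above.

f(p1, p2, p3) = NOT ((((NOT p1 AND NOT p2) AND NOT p3) OR ((NOT p1 AND p2) AND p3)) OR ((p1 AND p2) AND p3))

The 0-rows are (0,0,0), (0,1,1), (1,1,1). Take each as a conjunction (¬p1·¬p2·¬p3, ¬p1·p2·p3, p1·p2·p3), form their disjunction, and complement — that gives a formula that is 1 everywhere f is.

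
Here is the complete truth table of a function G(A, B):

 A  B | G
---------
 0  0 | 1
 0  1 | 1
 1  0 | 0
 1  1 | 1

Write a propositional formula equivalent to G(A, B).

This is A → B (false only at 1,0).

G(A, B) = A -> B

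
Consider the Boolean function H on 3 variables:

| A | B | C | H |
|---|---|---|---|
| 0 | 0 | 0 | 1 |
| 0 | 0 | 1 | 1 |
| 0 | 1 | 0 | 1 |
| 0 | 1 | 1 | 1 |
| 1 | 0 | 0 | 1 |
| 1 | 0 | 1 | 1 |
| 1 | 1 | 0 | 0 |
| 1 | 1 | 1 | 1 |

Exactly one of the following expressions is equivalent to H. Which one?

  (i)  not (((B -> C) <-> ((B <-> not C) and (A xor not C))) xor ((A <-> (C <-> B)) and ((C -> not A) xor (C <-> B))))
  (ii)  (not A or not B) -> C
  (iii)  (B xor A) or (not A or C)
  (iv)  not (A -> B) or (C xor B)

iii

(i) disagrees with H on (0,0,1) (formula → 0, table → 1); rule it out.
(ii) disagrees with H on (0,0,0) (formula → 0, table → 1); rule it out.
(iv) disagrees with H on (0,0,0) (formula → 0, table → 1); rule it out.
(iii) is the remaining candidate, and it agrees with H on all 8 inputs.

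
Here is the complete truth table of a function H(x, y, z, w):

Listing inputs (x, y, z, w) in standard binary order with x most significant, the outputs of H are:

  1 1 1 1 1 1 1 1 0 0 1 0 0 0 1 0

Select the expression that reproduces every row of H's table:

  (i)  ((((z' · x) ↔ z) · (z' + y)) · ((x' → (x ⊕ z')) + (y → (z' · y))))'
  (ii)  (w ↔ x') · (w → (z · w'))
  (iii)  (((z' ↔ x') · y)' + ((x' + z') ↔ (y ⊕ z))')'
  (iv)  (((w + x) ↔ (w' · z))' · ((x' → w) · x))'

iv

(i) fails at (0,0,0,0): the formula yields 0, H is 1.
(ii) fails at (0,0,0,0): the formula yields 0, H is 1.
(iii) fails at (0,0,0,0): the formula yields 0, H is 1.
Only (iv) survives; checking it on all 16 rows confirms it matches H.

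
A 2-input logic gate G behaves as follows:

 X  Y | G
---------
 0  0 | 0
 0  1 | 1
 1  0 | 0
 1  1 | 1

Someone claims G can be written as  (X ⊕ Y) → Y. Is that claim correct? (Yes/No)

Test each input against both G and the formula:
  X=0, Y=0: formula gives 1, but G = 0 ✗
Since they disagree at (0,0), the expression is not a correct formula for G.

No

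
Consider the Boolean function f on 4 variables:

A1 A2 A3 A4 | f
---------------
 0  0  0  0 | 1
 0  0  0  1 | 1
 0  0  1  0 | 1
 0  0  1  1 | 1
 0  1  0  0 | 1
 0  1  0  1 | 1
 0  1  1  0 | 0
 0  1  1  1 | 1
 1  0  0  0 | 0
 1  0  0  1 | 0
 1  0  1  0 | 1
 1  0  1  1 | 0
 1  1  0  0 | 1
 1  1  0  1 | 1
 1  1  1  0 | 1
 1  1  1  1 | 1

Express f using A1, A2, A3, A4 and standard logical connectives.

f(A1, A2, A3, A4) = NOT ((((((NOT A1 AND A2) AND A3) AND NOT A4) OR (((A1 AND NOT A2) AND NOT A3) AND NOT A4)) OR (((A1 AND NOT A2) AND NOT A3) AND A4)) OR (((A1 AND NOT A2) AND A3) AND A4))

f is 0 on only 4 rows — (0,1,1,0), (1,0,0,0), (1,0,0,1), (1,0,1,1). Writing each as a minterm (¬A1·A2·A3·¬A4, A1·¬A2·¬A3·¬A4, A1·¬A2·¬A3·A4, A1·¬A2·A3·A4) and OR-ing them characterizes exactly where f=0, so f is the negation of that disjunction.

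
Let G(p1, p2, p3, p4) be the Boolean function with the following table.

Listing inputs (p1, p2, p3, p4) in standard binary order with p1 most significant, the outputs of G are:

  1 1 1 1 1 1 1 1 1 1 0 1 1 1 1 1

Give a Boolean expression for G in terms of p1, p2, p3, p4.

G is 0 on exactly one input, (1,0,1,0), whose minterm is p1·¬p2·p3·¬p4. So G is the negation of that single conjunction.

G(p1, p2, p3, p4) = not (((p1 and not p2) and p3) and not p4)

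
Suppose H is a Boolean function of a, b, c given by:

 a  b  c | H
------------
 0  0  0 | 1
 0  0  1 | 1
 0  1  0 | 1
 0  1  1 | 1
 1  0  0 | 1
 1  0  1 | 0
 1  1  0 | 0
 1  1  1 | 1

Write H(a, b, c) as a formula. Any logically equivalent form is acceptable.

The 0-rows are (1,0,1), (1,1,0). Take each as a conjunction (a·¬b·c, a·b·¬c), form their disjunction, and complement — that gives a formula that is 1 everywhere H is.

H(a, b, c) = ¬(((a ∧ ¬b) ∧ c) ∨ ((a ∧ b) ∧ ¬c))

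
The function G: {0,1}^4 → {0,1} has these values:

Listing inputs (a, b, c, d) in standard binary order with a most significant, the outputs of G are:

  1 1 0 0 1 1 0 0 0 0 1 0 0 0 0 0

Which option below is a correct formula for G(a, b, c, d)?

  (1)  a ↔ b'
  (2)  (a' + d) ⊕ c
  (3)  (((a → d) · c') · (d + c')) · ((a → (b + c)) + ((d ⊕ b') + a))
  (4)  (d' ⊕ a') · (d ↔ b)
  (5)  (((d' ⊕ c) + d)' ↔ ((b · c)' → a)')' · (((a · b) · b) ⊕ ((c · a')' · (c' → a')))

(1) fails at (0,0,0,0): the formula yields 0, G is 1.
(2) fails at (1,0,0,1): the formula yields 1, G is 0.
(3) fails at (1,0,0,1): the formula yields 1, G is 0.
(4) fails at (0,0,0,0): the formula yields 0, G is 1.
(5) is the remaining candidate, and it agrees with G on all 16 inputs.

5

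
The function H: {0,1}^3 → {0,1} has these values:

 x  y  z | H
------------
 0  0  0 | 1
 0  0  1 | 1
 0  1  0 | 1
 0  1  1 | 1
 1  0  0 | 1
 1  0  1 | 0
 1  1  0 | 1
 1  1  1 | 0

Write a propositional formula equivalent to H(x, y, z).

H(x, y, z) = not (((x and not y) and z) or ((x and y) and z))

H is 0 on only 2 rows — (1,0,1), (1,1,1). Writing each as a minterm (x·¬y·z, x·y·z) and OR-ing them characterizes exactly where H=0, so H is the negation of that disjunction.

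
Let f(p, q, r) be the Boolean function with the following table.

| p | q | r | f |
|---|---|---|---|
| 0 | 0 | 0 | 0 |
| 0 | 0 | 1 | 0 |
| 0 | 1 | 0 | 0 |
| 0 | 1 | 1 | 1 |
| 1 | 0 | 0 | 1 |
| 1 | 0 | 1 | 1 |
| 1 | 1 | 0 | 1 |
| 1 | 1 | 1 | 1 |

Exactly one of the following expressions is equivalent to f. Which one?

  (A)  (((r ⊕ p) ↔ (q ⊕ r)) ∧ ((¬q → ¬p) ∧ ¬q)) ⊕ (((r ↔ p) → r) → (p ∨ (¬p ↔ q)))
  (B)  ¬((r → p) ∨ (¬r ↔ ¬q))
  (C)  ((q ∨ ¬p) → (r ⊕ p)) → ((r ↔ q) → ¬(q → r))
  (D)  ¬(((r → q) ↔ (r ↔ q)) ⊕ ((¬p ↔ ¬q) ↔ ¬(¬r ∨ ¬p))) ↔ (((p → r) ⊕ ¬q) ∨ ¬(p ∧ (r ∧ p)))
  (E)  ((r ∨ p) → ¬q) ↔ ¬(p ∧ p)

D

(A): at (0,0,1) it gives 1, but f = 0 — eliminated.
(B): at (0,0,1) it gives 1, but f = 0 — eliminated.
(C): at (0,0,0) it gives 1, but f = 0 — eliminated.
(E): at (0,0,0) it gives 1, but f = 0 — eliminated.
Only (D) survives; checking it on all 8 rows confirms it matches f.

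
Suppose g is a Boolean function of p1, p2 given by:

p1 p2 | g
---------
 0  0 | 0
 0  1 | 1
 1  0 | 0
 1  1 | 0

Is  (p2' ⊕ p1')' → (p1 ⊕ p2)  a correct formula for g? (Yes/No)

Evaluate (p2' ⊕ p1')' → (p1 ⊕ p2) on each row and compare to g:
  p1=0, p2=0: formula gives 0, g = 0 ✓
  p1=0, p2=1: formula gives 1, g = 1 ✓
  p1=1, p2=0: formula gives 1, but g = 0 ✗
A single disagreement suffices: at (1,0) they differ, so the formula does not compute g.

No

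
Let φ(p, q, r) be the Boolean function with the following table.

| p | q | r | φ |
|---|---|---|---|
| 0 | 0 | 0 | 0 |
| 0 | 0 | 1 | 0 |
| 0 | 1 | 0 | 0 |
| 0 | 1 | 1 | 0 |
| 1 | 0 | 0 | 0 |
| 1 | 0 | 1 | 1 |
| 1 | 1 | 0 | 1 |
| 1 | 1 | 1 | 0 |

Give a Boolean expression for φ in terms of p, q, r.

φ=1 on 2 inputs: (1,0,1), (1,1,0). Reading each as a conjunction of literals (p·¬q·r, p·q·¬r) and taking the OR gives the canonical DNF.

φ(p, q, r) = ((p & ~q) & r) | ((p & q) & ~r)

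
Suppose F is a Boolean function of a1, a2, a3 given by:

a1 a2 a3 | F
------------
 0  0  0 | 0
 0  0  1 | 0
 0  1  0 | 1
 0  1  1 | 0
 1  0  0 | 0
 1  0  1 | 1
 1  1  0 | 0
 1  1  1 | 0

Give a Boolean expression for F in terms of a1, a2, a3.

The 1-rows are (0,1,0), (1,0,1). Each contributes one minterm — ¬a1·a2·¬a3; a1·¬a2·a3 — and their disjunction is a sum-of-products form of F.

F(a1, a2, a3) = ((not a1 and a2) and not a3) or ((a1 and not a2) and a3)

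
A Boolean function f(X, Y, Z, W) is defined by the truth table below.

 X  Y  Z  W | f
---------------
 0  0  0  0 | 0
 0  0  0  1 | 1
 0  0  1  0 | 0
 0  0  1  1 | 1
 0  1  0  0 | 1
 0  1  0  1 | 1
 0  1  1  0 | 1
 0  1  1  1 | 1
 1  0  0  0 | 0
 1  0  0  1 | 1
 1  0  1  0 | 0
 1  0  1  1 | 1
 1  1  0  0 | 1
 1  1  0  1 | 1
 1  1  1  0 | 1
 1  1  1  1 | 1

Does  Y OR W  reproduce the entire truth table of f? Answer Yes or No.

Yes

Check the formula against f row by row:
  X=0, Y=0, Z=0, W=0: formula gives 0, f = 0 ✓
  X=0, Y=0, Z=0, W=1: formula gives 1, f = 1 ✓
  X=0, Y=0, Z=1, W=0: formula gives 0, f = 0 ✓
  X=0, Y=0, Z=1, W=1: formula gives 1, f = 1 ✓
  … (the remaining 12 rows also agree.)
No disagreement on any input; they are logically equivalent.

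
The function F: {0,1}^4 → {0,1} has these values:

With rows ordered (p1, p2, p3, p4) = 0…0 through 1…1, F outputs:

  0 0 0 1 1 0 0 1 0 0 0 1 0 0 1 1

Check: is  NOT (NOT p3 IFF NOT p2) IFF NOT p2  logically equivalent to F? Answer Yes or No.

Evaluate NOT (NOT p3 IFF NOT p2) IFF NOT p2 on each row and compare to F:
  p1=0, p2=0, p3=0, p4=0: formula gives 0, F = 0 ✓
  p1=0, p2=0, p3=0, p4=1: formula gives 0, F = 0 ✓
  p1=0, p2=0, p3=1, p4=0: formula gives 1, but F = 0 ✗
Row (0,0,1,0) is a counterexample, so the formula is not equivalent to F.

No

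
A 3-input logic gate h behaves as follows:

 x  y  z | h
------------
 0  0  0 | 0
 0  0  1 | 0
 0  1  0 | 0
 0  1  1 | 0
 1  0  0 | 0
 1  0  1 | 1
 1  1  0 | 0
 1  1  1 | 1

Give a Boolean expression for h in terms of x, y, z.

h(x, y, z) = ((x ∧ ¬y) ∧ z) ∨ ((x ∧ y) ∧ z)

h=1 on 2 inputs: (1,0,1), (1,1,1). Reading each as a conjunction of literals (x·¬y·z, x·y·z) and taking the OR gives the canonical DNF.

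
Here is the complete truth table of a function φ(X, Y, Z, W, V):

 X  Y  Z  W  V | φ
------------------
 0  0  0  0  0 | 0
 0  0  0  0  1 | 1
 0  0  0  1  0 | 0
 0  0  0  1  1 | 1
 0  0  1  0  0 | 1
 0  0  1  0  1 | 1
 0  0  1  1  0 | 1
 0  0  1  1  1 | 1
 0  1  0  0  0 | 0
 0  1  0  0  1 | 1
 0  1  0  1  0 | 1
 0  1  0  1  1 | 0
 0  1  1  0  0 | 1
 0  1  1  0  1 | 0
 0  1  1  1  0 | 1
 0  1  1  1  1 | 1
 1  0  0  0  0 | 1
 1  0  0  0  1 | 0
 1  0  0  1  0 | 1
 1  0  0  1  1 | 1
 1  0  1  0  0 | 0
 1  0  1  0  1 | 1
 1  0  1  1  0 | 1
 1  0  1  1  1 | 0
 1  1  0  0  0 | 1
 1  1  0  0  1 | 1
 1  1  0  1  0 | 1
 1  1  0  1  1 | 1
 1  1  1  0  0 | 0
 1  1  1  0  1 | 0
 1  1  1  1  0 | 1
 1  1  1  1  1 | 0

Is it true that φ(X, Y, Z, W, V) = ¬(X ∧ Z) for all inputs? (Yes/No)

No

Test each input against both φ and the formula:
  X=0, Y=0, Z=0, W=0, V=0: formula gives 1, but φ = 0 ✗
Since they disagree at (0,0,0,0,0), the expression is not a correct formula for φ.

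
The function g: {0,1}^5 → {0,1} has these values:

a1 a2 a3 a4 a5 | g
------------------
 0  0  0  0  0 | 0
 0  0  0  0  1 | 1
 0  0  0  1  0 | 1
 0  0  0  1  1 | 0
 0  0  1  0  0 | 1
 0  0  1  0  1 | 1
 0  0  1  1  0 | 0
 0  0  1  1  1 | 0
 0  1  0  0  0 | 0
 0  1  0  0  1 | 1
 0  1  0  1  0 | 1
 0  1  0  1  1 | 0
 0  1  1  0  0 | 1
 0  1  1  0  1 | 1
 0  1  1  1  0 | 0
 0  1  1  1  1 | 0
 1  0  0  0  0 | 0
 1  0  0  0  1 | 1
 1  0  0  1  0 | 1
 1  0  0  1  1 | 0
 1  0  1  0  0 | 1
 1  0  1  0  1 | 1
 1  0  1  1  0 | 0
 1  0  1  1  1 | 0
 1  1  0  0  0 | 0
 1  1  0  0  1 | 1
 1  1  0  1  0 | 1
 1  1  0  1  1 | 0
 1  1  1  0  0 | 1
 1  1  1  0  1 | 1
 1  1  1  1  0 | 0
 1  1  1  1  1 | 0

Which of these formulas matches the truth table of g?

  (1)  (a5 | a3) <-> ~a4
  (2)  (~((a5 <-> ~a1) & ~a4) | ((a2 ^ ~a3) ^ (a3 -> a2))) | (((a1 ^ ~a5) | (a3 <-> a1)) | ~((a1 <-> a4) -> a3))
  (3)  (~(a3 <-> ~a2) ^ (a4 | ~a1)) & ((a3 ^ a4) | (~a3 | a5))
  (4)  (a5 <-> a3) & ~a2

1

(2): at (0,0,0,0,0) it gives 1, but g = 0 — eliminated.
(3): at (0,0,0,0,1) it gives 0, but g = 1 — eliminated.
(4): at (0,0,0,0,0) it gives 1, but g = 0 — eliminated.
Only (1) survives; checking it on all 32 rows confirms it matches g.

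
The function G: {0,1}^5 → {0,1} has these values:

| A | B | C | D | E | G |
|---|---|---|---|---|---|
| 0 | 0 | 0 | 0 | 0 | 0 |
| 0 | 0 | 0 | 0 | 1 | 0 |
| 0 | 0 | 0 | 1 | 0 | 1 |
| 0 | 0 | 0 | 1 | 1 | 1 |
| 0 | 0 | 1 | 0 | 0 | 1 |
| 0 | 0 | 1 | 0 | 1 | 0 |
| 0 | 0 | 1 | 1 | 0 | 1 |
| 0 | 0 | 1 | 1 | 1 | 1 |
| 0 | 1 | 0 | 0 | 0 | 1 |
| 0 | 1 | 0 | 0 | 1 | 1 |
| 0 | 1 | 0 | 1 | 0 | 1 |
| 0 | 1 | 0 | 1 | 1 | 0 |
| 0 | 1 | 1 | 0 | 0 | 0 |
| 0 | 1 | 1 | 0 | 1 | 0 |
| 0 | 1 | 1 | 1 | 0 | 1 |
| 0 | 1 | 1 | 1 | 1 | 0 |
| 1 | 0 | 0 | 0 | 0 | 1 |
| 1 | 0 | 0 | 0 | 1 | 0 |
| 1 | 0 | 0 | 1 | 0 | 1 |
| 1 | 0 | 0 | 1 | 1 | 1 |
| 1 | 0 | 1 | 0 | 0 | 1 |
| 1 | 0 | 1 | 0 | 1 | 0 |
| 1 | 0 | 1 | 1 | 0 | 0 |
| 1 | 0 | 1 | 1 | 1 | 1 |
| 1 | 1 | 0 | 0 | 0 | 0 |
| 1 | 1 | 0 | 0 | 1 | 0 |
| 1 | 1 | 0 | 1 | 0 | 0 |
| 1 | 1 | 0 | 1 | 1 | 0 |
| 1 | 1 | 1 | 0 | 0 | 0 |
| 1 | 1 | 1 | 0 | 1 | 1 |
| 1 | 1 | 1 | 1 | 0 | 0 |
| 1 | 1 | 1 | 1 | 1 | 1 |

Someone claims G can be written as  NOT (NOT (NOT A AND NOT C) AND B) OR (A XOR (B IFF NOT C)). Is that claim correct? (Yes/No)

Test each input against both G and the formula:
  A=0, B=0, C=0, D=0, E=0: formula gives 1, but G = 0 ✗
Row (0,0,0,0,0) is a counterexample, so the formula is not equivalent to G.

No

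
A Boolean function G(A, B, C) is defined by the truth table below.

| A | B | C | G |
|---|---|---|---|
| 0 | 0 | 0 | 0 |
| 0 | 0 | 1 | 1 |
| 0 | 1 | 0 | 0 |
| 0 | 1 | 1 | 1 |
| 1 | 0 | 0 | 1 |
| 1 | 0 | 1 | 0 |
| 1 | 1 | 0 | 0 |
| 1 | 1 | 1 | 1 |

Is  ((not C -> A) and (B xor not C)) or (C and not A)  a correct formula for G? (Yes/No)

Test each input against both G and the formula:
  A=0, B=0, C=0: formula gives 0, G = 0 ✓
  A=0, B=0, C=1: formula gives 1, G = 1 ✓
  A=0, B=1, C=0: formula gives 0, G = 0 ✓
  A=0, B=1, C=1: formula gives 1, G = 1 ✓
  A=1, B=0, C=0: formula gives 1, G = 1 ✓
  …and likewise for the remaining 3 rows.
All 8 rows match — the expression computes G exactly.

Yes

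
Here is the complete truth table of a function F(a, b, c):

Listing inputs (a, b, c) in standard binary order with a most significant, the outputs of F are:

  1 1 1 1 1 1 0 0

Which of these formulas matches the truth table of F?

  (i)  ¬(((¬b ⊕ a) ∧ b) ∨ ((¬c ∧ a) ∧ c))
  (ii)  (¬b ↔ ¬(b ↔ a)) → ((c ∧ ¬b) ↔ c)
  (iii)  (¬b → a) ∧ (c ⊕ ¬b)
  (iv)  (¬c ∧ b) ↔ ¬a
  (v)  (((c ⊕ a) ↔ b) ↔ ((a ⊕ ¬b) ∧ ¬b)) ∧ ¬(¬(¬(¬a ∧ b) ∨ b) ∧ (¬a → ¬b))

(ii) disagrees with F on (1,1,0) (formula → 1, table → 0); rule it out.
(iii) disagrees with F on (0,0,0) (formula → 0, table → 1); rule it out.
(iv) disagrees with F on (0,0,0) (formula → 0, table → 1); rule it out.
(v) disagrees with F on (0,0,1) (formula → 0, table → 1); rule it out.
Only (i) survives; checking it on all 8 rows confirms it matches F.

i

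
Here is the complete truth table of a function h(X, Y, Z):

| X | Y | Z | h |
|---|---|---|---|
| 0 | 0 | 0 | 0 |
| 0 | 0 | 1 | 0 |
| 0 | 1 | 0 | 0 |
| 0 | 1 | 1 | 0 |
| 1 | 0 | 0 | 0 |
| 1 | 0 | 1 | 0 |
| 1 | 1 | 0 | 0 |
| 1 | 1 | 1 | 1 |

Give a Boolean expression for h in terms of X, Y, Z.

The output is 1 only when every input is 1 — the AND of all inputs.

h(X, Y, Z) = (X & Y) & Z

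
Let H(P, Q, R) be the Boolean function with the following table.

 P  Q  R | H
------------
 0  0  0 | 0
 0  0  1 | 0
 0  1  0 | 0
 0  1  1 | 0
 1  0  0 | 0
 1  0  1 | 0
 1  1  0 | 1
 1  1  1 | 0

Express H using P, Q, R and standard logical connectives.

H(P, Q, R) = (P and Q) and not R

H is 1 on exactly one input, (1,1,0), whose minterm is P·Q·¬R. So H is just that conjunction.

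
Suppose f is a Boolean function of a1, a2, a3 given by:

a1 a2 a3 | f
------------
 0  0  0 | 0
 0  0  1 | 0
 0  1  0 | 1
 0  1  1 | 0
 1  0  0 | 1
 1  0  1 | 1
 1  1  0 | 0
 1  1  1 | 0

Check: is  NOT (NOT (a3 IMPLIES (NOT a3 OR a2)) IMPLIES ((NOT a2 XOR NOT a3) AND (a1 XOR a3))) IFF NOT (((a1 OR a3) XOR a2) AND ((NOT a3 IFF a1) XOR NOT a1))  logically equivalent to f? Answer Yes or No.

Yes

Test each input against both f and the formula:
  a1=0, a2=0, a3=0: formula gives 0, f = 0 ✓
  a1=0, a2=0, a3=1: formula gives 0, f = 0 ✓
  a1=0, a2=1, a3=0: formula gives 1, f = 1 ✓
  a1=0, a2=1, a3=1: formula gives 0, f = 0 ✓
  a1=1, a2=0, a3=0: formula gives 1, f = 1 ✓
  …and likewise for the remaining 3 rows.
Every row agrees, so the formula is equivalent.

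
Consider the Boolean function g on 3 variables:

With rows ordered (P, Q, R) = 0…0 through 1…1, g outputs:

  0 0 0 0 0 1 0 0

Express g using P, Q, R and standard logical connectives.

Only row (1,0,1) gives 1. That row's minterm P·¬Q·R is g directly.

g(P, Q, R) = (P AND NOT Q) AND R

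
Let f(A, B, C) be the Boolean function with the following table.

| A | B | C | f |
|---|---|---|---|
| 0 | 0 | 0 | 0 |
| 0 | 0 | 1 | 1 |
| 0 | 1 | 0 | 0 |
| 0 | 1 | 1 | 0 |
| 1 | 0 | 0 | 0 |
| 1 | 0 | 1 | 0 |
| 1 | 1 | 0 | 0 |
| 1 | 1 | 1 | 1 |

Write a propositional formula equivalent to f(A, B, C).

Collect the rows where f=1 — (0,0,1), (1,1,1) — and write one minterm per row: ¬A·¬B·C, A·B·C. Their union (logical OR) reproduces the table exactly.

f(A, B, C) = ((not A and not B) and C) or ((A and B) and C)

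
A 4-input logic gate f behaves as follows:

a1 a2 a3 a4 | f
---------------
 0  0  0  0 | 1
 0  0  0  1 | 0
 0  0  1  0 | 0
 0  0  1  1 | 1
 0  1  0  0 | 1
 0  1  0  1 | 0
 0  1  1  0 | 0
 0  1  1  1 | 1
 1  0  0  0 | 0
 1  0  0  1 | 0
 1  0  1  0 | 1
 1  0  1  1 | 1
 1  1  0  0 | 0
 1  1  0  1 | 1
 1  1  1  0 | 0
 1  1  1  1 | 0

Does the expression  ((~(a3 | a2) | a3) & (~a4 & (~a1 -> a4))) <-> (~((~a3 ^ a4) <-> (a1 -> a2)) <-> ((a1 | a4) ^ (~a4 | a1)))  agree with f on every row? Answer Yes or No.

Test each input against both f and the formula:
  a1=0, a2=0, a3=0, a4=0: formula gives 1, f = 1 ✓
  a1=0, a2=0, a3=0, a4=1: formula gives 0, f = 0 ✓
  a1=0, a2=0, a3=1, a4=0: formula gives 0, f = 0 ✓
  a1=0, a2=0, a3=1, a4=1: formula gives 1, f = 1 ✓
  …and likewise for the remaining 12 rows.
Every row agrees, so the formula is equivalent.

Yes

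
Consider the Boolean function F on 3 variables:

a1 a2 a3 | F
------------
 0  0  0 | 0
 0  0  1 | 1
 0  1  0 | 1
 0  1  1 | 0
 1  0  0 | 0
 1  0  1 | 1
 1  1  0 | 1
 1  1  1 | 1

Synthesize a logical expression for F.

F(a1, a2, a3) = NOT ((((NOT a1 AND NOT a2) AND NOT a3) OR ((NOT a1 AND a2) AND a3)) OR ((a1 AND NOT a2) AND NOT a3))

There are just 3 zero rows: (0,0,0), (0,1,1), (1,0,0). Their minterms are ¬a1·¬a2·¬a3, ¬a1·a2·a3, a1·¬a2·¬a3; the OR of those covers precisely the 0-outputs, and negating it yields F.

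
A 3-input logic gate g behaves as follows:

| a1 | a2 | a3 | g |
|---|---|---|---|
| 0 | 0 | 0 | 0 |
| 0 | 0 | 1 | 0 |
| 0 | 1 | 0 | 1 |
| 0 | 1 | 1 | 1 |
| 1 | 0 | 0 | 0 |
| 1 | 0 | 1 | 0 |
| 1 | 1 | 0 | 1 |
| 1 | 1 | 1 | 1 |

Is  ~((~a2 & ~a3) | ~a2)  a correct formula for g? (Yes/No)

Yes

Check the formula against g row by row:
  a1=0, a2=0, a3=0: formula gives 0, g = 0 ✓
  a1=0, a2=0, a3=1: formula gives 0, g = 0 ✓
  a1=0, a2=1, a3=0: formula gives 1, g = 1 ✓
  a1=0, a2=1, a3=1: formula gives 1, g = 1 ✓
  a1=1, a2=0, a3=0: formula gives 0, g = 0 ✓
  … (the remaining 3 rows also agree.)
No disagreement on any input; they are logically equivalent.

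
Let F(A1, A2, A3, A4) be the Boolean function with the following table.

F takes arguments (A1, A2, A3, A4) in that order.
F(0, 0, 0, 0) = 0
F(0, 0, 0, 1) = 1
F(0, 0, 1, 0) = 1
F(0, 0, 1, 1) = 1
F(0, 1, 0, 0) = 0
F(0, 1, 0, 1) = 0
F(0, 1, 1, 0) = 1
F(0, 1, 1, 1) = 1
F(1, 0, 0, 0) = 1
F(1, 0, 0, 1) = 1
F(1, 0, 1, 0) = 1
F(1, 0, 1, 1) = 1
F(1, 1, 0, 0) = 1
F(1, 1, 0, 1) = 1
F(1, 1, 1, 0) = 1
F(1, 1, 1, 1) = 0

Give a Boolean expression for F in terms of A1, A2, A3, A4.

F(A1, A2, A3, A4) = ~((((((~A1 & ~A2) & ~A3) & ~A4) | (((~A1 & A2) & ~A3) & ~A4)) | (((~A1 & A2) & ~A3) & A4)) | (((A1 & A2) & A3) & A4))

The 0-rows are (0,0,0,0), (0,1,0,0), (0,1,0,1), (1,1,1,1). Take each as a conjunction (¬A1·¬A2·¬A3·¬A4, ¬A1·A2·¬A3·¬A4, ¬A1·A2·¬A3·A4, A1·A2·A3·A4), form their disjunction, and complement — that gives a formula that is 1 everywhere F is.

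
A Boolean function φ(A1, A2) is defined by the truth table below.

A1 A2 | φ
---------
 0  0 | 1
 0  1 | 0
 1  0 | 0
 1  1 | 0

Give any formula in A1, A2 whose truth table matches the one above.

The output is 1 only when every input is 0 — NOR of all inputs.

φ(A1, A2) = not (A1 or A2)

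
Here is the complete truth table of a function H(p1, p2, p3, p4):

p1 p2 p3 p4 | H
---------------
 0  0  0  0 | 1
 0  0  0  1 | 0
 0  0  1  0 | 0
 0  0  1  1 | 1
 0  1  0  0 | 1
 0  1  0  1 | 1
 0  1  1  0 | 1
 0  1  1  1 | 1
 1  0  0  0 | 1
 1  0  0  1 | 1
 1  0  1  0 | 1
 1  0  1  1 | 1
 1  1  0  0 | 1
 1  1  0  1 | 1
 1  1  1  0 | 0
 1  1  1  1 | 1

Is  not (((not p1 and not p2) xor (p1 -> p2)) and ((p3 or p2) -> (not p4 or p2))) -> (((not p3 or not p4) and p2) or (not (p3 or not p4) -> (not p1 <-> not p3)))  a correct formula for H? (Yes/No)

Check the formula against H row by row:
  p1=0, p2=0, p3=0, p4=0: formula gives 1, H = 1 ✓
  p1=0, p2=0, p3=0, p4=1: formula gives 1, but H = 0 ✗
Since they disagree at (0,0,0,1), the expression is not a correct formula for H.

No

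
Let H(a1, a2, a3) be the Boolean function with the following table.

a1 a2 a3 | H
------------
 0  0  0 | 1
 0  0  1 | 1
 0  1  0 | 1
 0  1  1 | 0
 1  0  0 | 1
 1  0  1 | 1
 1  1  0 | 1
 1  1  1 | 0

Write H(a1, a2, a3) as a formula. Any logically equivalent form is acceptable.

H(a1, a2, a3) = (((a1' · a2) · a3) + ((a1 · a2) · a3))'

H is 0 on only 2 rows — (0,1,1), (1,1,1). Writing each as a minterm (¬a1·a2·a3, a1·a2·a3) and OR-ing them characterizes exactly where H=0, so H is the negation of that disjunction.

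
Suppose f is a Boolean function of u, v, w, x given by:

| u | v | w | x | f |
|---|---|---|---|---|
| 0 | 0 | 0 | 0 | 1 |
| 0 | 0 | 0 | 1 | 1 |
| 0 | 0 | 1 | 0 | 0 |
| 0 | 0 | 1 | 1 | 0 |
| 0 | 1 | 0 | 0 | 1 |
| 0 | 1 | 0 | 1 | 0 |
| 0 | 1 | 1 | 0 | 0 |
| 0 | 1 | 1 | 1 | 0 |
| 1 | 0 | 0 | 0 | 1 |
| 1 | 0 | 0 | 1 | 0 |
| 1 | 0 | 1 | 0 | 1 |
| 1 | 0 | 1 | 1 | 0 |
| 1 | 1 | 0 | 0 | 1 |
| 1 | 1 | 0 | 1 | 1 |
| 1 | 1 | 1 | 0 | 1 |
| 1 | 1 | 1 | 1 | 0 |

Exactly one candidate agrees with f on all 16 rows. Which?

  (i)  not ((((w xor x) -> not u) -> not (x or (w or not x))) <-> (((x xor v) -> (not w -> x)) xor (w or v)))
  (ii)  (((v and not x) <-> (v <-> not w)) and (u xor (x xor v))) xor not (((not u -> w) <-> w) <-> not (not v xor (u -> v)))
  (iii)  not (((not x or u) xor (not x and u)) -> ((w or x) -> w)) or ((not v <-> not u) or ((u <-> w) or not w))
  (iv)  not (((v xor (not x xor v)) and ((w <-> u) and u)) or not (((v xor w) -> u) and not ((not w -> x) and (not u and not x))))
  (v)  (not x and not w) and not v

(ii) disagrees with f on (0,0,0,0) (formula → 0, table → 1); rule it out.
(iii) disagrees with f on (0,0,1,0) (formula → 1, table → 0); rule it out.
(iv) disagrees with f on (0,1,0,0) (formula → 0, table → 1); rule it out.
(v) disagrees with f on (0,0,0,1) (formula → 0, table → 1); rule it out.
That leaves (i). Evaluating it on every row reproduces the table of f exactly.

i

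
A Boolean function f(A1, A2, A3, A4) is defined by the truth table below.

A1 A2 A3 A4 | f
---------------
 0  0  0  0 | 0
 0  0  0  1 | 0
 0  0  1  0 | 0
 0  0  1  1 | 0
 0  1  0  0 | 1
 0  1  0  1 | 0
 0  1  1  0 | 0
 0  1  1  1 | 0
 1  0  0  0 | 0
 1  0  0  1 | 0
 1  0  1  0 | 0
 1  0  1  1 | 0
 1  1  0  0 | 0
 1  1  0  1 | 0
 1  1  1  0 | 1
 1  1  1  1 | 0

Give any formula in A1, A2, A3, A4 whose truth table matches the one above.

f(A1, A2, A3, A4) = (((¬A1 ∧ A2) ∧ ¬A3) ∧ ¬A4) ∨ (((A1 ∧ A2) ∧ A3) ∧ ¬A4)

The 1-rows are (0,1,0,0), (1,1,1,0). Each contributes one minterm — ¬A1·A2·¬A3·¬A4; A1·A2·A3·¬A4 — and their disjunction is a sum-of-products form of f.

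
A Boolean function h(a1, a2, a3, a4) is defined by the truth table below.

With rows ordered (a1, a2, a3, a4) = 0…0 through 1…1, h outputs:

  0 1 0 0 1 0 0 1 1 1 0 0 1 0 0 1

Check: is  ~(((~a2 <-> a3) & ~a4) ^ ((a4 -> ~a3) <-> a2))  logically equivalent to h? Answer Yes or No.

No

Check the formula against h row by row:
  a1=0, a2=0, a3=0, a4=0: formula gives 1, but h = 0 ✗
Row (0,0,0,0) is a counterexample, so the formula is not equivalent to h.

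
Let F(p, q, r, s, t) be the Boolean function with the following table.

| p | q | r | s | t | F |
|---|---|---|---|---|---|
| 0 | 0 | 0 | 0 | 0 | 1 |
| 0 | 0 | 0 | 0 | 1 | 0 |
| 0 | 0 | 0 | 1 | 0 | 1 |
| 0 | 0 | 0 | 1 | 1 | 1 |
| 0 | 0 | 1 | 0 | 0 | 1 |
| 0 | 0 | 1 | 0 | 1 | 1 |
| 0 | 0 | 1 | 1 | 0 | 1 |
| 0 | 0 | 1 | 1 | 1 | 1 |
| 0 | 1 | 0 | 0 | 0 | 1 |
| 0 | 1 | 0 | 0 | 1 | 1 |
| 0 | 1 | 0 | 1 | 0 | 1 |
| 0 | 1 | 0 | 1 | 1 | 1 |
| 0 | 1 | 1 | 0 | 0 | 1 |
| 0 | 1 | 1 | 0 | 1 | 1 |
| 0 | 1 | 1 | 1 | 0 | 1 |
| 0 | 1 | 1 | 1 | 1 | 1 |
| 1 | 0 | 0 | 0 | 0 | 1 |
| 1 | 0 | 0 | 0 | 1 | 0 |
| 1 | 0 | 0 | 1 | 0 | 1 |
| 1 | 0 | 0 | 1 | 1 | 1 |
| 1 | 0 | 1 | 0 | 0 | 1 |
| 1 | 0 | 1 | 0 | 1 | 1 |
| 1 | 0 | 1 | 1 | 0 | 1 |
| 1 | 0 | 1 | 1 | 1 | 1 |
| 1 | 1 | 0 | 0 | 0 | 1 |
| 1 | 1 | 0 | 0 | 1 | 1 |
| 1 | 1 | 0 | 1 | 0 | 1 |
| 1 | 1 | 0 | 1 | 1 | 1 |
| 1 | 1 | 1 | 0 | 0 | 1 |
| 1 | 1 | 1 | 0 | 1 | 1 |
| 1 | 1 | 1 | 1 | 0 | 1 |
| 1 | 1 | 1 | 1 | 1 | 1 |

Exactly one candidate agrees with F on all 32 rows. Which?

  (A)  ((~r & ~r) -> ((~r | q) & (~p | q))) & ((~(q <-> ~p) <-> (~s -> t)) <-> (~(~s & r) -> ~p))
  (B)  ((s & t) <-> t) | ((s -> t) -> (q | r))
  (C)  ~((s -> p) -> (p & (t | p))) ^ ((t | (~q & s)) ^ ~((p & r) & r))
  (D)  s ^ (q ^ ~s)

(A) disagrees with F on (0,0,0,0,0) (formula → 0, table → 1); rule it out.
(C) disagrees with F on (0,0,0,0,0) (formula → 0, table → 1); rule it out.
(D) disagrees with F on (0,0,0,0,1) (formula → 1, table → 0); rule it out.
(B) is the remaining candidate, and it agrees with F on all 32 inputs.

B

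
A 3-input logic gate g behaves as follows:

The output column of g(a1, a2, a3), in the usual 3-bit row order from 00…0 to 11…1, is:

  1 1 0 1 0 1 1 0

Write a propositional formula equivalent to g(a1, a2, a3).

There are just 3 zero rows: (0,1,0), (1,0,0), (1,1,1). Their minterms are ¬a1·a2·¬a3, a1·¬a2·¬a3, a1·a2·a3; the OR of those covers precisely the 0-outputs, and negating it yields g.

g(a1, a2, a3) = ~((((~a1 & a2) & ~a3) | ((a1 & ~a2) & ~a3)) | ((a1 & a2) & a3))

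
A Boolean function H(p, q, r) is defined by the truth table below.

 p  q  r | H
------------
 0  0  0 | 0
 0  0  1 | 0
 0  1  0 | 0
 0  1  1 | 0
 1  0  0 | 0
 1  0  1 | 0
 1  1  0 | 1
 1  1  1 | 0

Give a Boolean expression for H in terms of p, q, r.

H is 1 on exactly one input, (1,1,0), whose minterm is p·q·¬r. So H is just that conjunction.

H(p, q, r) = (p and q) and not r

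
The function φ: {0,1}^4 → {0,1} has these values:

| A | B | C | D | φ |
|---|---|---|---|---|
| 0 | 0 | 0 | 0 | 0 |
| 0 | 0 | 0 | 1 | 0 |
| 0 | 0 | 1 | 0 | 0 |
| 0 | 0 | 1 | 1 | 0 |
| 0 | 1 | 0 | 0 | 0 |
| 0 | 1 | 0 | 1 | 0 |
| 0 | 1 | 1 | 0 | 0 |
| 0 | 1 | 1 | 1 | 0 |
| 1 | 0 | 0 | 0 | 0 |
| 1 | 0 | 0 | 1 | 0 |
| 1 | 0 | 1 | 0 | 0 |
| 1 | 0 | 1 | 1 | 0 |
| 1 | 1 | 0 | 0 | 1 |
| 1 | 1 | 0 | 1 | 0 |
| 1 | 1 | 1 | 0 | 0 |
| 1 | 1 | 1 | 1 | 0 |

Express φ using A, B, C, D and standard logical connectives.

Only row (1,1,0,0) gives 1. That row's minterm A·B·¬C·¬D is φ directly.

φ(A, B, C, D) = ((A and B) and not C) and not D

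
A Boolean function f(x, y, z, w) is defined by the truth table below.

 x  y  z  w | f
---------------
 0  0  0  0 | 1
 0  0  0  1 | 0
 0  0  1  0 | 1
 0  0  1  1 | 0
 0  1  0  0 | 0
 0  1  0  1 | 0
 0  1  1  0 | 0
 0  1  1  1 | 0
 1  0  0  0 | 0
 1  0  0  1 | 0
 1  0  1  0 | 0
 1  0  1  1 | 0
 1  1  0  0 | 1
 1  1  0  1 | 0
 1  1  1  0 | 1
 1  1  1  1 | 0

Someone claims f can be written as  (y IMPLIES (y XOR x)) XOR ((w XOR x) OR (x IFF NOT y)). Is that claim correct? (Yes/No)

Evaluate (y IMPLIES (y XOR x)) XOR ((w XOR x) OR (x IFF NOT y)) on each row and compare to f:
  x=0, y=0, z=0, w=0: formula gives 1, f = 1 ✓
  x=0, y=0, z=0, w=1: formula gives 0, f = 0 ✓
  x=0, y=0, z=1, w=0: formula gives 1, f = 1 ✓
  x=0, y=0, z=1, w=1: formula gives 0, f = 0 ✓
  … (the remaining 12 rows also agree.)
All 16 rows match — the expression computes f exactly.

Yes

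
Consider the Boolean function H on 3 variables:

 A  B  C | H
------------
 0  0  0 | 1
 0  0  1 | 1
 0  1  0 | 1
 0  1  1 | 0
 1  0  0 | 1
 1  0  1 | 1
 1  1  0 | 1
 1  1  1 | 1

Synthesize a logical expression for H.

H is 0 on exactly one input, (0,1,1), whose minterm is ¬A·B·C. So H is the negation of that single conjunction.

H(A, B, C) = ¬((¬A ∧ B) ∧ C)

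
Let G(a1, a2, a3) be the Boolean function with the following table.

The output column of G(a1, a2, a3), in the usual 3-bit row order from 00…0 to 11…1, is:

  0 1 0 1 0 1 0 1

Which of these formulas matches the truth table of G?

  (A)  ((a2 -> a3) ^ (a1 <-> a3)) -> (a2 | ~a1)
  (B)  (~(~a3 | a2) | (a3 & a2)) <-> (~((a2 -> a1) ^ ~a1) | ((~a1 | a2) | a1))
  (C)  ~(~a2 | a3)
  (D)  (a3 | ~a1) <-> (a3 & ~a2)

(A): at (0,0,0) it gives 1, but G = 0 — eliminated.
(C): at (0,0,1) it gives 0, but G = 1 — eliminated.
(D): at (0,1,1) it gives 0, but G = 1 — eliminated.
Only (B) survives; checking it on all 8 rows confirms it matches G.

B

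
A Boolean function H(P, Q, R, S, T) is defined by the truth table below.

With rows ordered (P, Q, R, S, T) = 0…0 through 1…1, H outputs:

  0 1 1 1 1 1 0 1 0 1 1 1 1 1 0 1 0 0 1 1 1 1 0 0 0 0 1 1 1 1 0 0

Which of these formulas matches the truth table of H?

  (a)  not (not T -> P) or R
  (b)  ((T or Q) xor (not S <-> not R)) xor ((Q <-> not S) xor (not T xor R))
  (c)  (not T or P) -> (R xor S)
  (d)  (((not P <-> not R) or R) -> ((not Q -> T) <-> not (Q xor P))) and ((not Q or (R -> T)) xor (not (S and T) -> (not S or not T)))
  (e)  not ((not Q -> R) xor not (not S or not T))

c

(a) fails at (0,0,0,0,0): the formula yields 1, H is 0.
(b) fails at (0,0,0,0,1): the formula yields 0, H is 1.
(d) fails at (0,0,0,0,1): the formula yields 0, H is 1.
(e) fails at (0,0,0,0,0): the formula yields 1, H is 0.
(c) is the remaining candidate, and it agrees with H on all 32 inputs.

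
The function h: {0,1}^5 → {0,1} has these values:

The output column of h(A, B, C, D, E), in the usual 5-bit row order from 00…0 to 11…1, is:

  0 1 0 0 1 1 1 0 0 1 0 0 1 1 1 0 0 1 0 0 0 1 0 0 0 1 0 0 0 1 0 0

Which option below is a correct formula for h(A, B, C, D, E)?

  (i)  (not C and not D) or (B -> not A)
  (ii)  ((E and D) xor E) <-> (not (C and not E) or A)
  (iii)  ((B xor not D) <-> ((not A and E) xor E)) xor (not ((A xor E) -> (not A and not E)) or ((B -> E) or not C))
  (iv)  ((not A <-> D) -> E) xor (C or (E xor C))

(i): at (0,0,0,0,0) it gives 1, but h = 0 — eliminated.
(iii): at (0,0,0,0,0) it gives 1, but h = 0 — eliminated.
(iv): at (0,0,0,0,0) it gives 1, but h = 0 — eliminated.
(ii) is the remaining candidate, and it agrees with h on all 32 inputs.

ii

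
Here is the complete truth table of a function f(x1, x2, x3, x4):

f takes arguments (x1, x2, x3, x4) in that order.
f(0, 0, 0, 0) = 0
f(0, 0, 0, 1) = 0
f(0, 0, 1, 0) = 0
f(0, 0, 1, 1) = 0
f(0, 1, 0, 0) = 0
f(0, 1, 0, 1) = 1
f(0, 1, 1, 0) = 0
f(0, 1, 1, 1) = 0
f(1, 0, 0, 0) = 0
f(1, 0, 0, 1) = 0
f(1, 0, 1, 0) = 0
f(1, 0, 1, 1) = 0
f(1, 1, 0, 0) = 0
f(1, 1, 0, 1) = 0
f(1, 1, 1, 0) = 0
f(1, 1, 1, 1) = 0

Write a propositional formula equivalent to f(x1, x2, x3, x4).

f(x1, x2, x3, x4) = ((not x1 and x2) and not x3) and x4

f is 1 on exactly one input, (0,1,0,1), whose minterm is ¬x1·x2·¬x3·x4. So f is just that conjunction.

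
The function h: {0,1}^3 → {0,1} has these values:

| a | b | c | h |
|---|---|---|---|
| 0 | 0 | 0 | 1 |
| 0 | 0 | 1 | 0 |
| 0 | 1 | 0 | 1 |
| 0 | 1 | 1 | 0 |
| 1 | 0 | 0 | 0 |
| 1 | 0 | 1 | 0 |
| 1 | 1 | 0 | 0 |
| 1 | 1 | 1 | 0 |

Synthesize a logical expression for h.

The 1-rows are (0,0,0), (0,1,0). Each contributes one minterm — ¬a·¬b·¬c; ¬a·b·¬c — and their disjunction is a sum-of-products form of h.

h(a, b, c) = ((¬a ∧ ¬b) ∧ ¬c) ∨ ((¬a ∧ b) ∧ ¬c)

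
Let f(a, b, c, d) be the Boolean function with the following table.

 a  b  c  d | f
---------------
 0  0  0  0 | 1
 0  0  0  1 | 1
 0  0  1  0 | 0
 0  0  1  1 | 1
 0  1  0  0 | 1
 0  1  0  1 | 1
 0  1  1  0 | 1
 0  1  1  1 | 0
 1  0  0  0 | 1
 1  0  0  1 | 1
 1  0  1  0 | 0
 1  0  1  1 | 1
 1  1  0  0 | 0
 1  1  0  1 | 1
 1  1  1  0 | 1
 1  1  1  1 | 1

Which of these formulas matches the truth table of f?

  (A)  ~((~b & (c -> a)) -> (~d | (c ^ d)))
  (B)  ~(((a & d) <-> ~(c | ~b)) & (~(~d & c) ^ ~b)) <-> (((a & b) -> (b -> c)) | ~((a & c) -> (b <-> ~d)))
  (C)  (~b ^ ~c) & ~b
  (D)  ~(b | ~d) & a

(A) fails at (0,0,0,0): the formula yields 0, f is 1.
(C) fails at (0,0,0,0): the formula yields 0, f is 1.
(D) fails at (0,0,0,0): the formula yields 0, f is 1.
(B) is the remaining candidate, and it agrees with f on all 16 inputs.

B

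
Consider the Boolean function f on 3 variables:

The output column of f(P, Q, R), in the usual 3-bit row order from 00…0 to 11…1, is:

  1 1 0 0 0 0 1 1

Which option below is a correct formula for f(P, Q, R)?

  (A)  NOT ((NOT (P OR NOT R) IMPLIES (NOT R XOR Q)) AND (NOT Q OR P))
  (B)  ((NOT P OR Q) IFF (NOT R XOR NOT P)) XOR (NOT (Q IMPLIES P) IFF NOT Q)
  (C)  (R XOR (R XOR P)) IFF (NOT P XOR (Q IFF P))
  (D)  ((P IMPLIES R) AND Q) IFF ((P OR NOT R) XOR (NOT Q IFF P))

(A) disagrees with f on (0,0,0) (formula → 0, table → 1); rule it out.
(B) disagrees with f on (0,0,0) (formula → 0, table → 1); rule it out.
(D) disagrees with f on (0,0,0) (formula → 0, table → 1); rule it out.
Only (C) survives; checking it on all 8 rows confirms it matches f.

C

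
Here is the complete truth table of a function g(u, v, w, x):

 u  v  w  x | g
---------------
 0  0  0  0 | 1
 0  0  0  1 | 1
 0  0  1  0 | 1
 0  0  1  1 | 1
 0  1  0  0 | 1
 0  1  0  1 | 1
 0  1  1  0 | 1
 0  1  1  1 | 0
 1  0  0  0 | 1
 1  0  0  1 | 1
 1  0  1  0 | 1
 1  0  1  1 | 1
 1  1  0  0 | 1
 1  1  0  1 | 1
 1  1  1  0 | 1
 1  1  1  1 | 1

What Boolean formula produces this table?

g is 0 on exactly one input, (0,1,1,1), whose minterm is ¬u·v·w·x. So g is the negation of that single conjunction.

g(u, v, w, x) = (((u' · v) · w) · x)'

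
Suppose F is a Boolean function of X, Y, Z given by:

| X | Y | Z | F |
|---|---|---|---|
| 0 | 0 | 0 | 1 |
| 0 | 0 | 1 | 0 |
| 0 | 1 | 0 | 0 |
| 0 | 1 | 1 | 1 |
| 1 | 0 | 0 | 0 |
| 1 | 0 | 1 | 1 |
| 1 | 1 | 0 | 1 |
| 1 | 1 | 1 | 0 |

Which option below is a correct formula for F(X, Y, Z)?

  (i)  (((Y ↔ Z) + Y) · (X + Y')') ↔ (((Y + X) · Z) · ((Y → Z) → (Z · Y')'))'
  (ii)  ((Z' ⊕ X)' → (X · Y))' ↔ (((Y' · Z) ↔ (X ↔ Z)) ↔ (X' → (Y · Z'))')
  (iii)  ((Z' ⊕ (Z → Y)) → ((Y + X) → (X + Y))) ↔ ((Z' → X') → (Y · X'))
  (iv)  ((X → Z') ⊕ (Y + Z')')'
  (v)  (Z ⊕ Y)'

(i) disagrees with F on (0,0,0) (formula → 0, table → 1); rule it out.
(iii) disagrees with F on (0,0,0) (formula → 0, table → 1); rule it out.
(iv) disagrees with F on (0,0,0) (formula → 0, table → 1); rule it out.
(v) disagrees with F on (1,0,0) (formula → 1, table → 0); rule it out.
Only (ii) survives; checking it on all 8 rows confirms it matches F.

ii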